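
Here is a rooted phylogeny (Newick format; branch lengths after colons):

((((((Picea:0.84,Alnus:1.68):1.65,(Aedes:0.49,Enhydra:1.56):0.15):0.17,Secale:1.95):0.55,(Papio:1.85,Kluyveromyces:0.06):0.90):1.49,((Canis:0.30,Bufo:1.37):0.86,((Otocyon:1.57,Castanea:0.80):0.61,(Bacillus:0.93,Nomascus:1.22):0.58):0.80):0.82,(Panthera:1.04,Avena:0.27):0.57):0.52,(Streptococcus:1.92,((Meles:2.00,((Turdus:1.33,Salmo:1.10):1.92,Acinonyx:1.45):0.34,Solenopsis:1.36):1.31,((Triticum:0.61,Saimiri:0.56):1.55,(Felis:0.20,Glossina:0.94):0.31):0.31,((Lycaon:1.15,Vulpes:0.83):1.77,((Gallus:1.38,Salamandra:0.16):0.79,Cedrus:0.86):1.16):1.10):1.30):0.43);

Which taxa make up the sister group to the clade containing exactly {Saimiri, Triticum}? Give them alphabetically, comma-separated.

Felis, Glossina

The clade containing exactly {Saimiri, Triticum} attaches to the tree at the node subtending ((Triticum,Saimiri),(Felis,Glossina)).
The other lineage descending from that same node — the sister group — is (Felis,Glossina); its 2 tips in alphabetical order are the answer.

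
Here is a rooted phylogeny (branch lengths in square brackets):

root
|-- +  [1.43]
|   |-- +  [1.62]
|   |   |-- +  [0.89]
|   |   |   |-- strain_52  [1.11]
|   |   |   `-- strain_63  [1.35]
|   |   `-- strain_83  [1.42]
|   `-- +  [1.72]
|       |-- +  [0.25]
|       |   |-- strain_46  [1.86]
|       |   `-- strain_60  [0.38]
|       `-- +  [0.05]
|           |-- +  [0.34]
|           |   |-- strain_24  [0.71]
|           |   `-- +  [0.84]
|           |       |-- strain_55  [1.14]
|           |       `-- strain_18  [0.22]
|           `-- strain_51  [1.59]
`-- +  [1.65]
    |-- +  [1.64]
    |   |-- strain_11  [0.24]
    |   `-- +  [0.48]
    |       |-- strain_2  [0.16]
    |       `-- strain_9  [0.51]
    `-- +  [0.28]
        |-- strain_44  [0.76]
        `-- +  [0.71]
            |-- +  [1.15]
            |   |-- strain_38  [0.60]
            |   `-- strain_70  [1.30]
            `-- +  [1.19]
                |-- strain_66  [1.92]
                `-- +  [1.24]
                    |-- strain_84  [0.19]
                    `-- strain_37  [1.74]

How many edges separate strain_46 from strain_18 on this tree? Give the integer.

6

The MRCA of strain_46 and strain_18 is the node subtending ((strain_46,strain_60),((strain_24,(strain_55,strain_18)),strain_51)).
From strain_46 up to that node: 2 branches. From strain_18 up to the same node: 4 branches. Total: 2 + 4 = 6.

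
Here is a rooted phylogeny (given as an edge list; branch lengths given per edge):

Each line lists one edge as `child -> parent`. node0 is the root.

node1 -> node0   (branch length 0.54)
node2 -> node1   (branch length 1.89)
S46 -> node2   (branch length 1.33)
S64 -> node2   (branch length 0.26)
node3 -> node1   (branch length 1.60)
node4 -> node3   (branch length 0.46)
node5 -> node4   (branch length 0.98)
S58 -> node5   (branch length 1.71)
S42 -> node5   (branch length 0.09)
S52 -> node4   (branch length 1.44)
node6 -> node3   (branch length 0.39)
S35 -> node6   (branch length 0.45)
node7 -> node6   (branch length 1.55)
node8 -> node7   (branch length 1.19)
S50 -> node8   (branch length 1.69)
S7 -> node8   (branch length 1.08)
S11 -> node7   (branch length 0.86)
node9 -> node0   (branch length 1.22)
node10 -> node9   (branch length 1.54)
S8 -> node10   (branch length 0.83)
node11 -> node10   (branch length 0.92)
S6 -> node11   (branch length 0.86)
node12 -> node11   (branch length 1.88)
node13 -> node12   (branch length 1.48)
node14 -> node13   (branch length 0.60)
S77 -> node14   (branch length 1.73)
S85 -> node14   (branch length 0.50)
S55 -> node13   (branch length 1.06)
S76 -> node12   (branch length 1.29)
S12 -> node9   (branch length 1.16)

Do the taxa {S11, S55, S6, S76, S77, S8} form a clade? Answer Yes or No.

The MRCA of the listed taxa is the root, so the smallest clade containing them is the whole tree.
That clade also contains S12, S35, S42, S46, S50, S52, S58, S64, S7, S85, which are not in the proposed group, so the group is not monophyletic.

No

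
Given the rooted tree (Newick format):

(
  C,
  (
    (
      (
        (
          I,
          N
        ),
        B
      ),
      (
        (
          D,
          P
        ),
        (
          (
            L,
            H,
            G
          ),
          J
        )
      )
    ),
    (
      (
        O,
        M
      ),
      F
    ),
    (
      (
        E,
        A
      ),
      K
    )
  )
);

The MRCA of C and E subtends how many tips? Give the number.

The MRCA of C and E is the root, so the clade is the entire tree.
That clade contains 16 terminal taxa: A, B, C, D, E, F, G, H, I, J, K, L, M, N, O, P.

16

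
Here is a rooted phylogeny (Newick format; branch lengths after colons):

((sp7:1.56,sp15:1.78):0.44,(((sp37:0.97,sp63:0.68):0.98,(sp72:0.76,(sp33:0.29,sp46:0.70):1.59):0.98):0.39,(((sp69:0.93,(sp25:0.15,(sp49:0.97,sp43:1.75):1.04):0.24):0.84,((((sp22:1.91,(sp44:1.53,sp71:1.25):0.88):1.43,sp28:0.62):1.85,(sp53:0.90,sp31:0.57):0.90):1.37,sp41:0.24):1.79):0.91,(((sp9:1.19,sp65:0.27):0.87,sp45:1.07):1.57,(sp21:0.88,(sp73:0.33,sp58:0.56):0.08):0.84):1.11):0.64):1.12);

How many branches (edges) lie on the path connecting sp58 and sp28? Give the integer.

The MRCA of sp58 and sp28 is the node subtending (((sp69,(sp25,(sp49,sp43))),((((sp22,(sp44,sp71)),sp28),(sp53,sp31)),sp41)),(((sp9,sp65),sp45),(sp21,(sp73,sp58)))).
From sp58 up to that node: 4 branches. From sp28 up to the same node: 5 branches. Total: 4 + 5 = 9.

9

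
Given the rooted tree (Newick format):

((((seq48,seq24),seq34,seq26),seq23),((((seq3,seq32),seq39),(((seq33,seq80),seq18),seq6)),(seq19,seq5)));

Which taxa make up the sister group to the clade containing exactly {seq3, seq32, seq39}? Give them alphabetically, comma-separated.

seq18, seq33, seq6, seq80

The clade containing exactly {seq3, seq32, seq39} attaches to the tree at the node subtending (((seq3,seq32),seq39),(((seq33,seq80),seq18),seq6)).
The other lineage descending from that same node — the sister group — is (((seq33,seq80),seq18),seq6); its 4 tips in alphabetical order are the answer.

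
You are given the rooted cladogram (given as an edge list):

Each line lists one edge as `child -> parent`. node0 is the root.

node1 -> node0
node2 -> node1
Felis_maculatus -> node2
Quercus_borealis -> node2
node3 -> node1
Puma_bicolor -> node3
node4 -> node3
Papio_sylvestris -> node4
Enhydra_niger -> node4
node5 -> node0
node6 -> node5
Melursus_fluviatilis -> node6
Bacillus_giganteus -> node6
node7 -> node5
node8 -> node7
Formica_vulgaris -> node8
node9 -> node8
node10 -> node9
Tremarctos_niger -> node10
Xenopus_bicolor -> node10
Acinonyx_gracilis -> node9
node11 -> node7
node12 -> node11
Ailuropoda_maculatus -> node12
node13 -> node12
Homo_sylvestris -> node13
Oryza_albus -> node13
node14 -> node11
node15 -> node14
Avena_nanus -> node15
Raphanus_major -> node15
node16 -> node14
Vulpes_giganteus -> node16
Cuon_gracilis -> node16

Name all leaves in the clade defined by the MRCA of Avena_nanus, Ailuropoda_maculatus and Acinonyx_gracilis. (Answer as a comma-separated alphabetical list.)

Acinonyx_gracilis, Ailuropoda_maculatus, Avena_nanus, Cuon_gracilis, Formica_vulgaris, Homo_sylvestris, Oryza_albus, Raphanus_major, Tremarctos_niger, Vulpes_giganteus, Xenopus_bicolor

Tracing Avena_nanus: it sits inside (Avena_nanus,Raphanus_major).
Tracing Ailuropoda_maculatus: it sits inside (Ailuropoda_maculatus,(Homo_sylvestris,Oryza_albus)).
Tracing Acinonyx_gracilis: it sits inside ((Tremarctos_niger,Xenopus_bicolor),Acinonyx_gracilis).
The smallest clade enclosing all 3 is ((Formica_vulgaris,((Tremarctos_niger,Xenopus_bicolor),Acinonyx_gracilis)),((Ailuropoda_maculatus,(Homo_sylvestris,Oryza_albus)),((Avena_nanus,Raphanus_major),(Vulpes_giganteus,Cuon_gracilis)))); the answer is its 11 terminal taxa in alphabetical order.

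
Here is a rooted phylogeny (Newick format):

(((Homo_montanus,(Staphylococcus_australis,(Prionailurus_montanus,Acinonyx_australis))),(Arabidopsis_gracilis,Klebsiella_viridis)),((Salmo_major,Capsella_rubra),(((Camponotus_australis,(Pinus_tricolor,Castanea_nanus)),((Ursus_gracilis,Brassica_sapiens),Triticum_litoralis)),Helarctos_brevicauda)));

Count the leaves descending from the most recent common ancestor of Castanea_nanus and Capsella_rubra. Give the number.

9

The MRCA of Castanea_nanus and Capsella_rubra is the node subtending ((Salmo_major,Capsella_rubra),(((Camponotus_australis,(Pinus_tricolor,Castanea_nanus)),((Ursus_gracilis,Brassica_sapiens),Triticum_litoralis)),Helarctos_brevicauda)).
That clade contains 9 terminal taxa: Brassica_sapiens, Camponotus_australis, Capsella_rubra, Castanea_nanus, Helarctos_brevicauda, Pinus_tricolor, Salmo_major, Triticum_litoralis, Ursus_gracilis.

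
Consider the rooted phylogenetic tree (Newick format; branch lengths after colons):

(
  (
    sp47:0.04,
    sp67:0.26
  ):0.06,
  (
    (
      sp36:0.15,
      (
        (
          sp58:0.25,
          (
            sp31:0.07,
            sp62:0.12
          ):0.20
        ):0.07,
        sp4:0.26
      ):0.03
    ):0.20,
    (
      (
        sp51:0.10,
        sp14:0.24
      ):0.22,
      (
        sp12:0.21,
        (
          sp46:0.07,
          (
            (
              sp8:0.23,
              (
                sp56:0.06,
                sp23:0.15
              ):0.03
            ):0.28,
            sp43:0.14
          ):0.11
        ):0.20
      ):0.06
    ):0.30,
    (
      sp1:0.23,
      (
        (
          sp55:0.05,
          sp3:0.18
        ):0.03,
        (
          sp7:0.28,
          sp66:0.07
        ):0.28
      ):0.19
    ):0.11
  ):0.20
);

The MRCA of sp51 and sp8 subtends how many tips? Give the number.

The MRCA of sp51 and sp8 is the node subtending ((sp51,sp14),(sp12,(sp46,((sp8,(sp56,sp23)),sp43)))).
That clade contains 8 terminal taxa: sp12, sp14, sp23, sp43, sp46, sp51, sp56, sp8.

8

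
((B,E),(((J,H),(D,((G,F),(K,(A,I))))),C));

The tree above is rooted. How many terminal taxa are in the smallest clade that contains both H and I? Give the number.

8

The MRCA of H and I is the node subtending ((J,H),(D,((G,F),(K,(A,I))))).
That clade contains 8 terminal taxa: A, D, F, G, H, I, J, K.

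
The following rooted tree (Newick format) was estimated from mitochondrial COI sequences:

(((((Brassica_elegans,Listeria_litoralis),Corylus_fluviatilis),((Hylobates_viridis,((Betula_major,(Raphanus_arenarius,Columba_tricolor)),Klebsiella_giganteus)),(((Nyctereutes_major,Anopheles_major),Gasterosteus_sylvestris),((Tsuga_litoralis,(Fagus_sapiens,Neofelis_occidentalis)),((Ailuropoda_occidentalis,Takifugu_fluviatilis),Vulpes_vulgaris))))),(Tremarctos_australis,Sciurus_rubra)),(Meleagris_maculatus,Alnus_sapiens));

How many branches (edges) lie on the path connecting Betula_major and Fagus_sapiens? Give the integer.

9

The MRCA of Betula_major and Fagus_sapiens is the node subtending ((Hylobates_viridis,((Betula_major,(Raphanus_arenarius,Columba_tricolor)),Klebsiella_giganteus)),(((Nyctereutes_major,Anopheles_major),Gasterosteus_sylvestris),((Tsuga_litoralis,(Fagus_sapiens,Neofelis_occidentalis)),((Ailuropoda_occidentalis,Takifugu_fluviatilis),Vulpes_vulgaris)))).
From Betula_major up to that node: 4 branches. From Fagus_sapiens up to the same node: 5 branches. Total: 4 + 5 = 9.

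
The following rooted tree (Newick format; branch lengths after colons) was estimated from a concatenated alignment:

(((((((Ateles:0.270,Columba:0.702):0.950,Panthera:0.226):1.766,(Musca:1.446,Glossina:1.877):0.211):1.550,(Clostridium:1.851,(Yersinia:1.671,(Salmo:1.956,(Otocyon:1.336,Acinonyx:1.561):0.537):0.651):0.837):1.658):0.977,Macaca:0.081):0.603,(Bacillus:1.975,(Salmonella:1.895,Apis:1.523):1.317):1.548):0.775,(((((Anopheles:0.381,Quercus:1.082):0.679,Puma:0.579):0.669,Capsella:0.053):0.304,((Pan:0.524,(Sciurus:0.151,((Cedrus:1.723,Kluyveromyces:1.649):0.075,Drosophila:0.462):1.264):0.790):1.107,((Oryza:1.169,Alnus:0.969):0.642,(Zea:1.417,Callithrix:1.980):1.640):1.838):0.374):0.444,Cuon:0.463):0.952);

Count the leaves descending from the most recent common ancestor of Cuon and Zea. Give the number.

14

The MRCA of Cuon and Zea is the node subtending (((((Anopheles,Quercus),Puma),Capsella),((Pan,(Sciurus,((Cedrus,Kluyveromyces),Drosophila))),((Oryza,Alnus),(Zea,Callithrix)))),Cuon).
That clade contains 14 terminal taxa: Alnus, Anopheles, Callithrix, Capsella, Cedrus, Cuon, Drosophila, Kluyveromyces, Oryza, Pan, Puma, Quercus, Sciurus, Zea.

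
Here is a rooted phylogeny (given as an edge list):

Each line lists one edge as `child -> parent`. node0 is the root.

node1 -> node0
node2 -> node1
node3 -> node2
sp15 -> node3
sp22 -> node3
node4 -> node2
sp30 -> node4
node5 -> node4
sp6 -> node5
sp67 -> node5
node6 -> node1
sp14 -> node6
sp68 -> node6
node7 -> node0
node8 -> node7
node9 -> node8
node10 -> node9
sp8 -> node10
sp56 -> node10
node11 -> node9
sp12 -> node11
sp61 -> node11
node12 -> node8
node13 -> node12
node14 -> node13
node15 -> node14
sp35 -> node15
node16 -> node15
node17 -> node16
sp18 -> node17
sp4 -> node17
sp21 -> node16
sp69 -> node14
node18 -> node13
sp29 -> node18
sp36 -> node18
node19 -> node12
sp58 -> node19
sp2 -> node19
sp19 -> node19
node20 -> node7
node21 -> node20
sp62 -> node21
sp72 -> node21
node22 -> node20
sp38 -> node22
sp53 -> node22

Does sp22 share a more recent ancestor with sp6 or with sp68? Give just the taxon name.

sp6

The MRCA of sp22 and sp6 subtends ((sp15,sp22),(sp30,(sp6,sp67))) (5 taxa).
The MRCA of sp22 and sp68 subtends (((sp15,sp22),(sp30,(sp6,sp67))),(sp14,sp68)) (7 taxa).
The first is nested inside the second, so sp22 shares a more recent common ancestor with sp6.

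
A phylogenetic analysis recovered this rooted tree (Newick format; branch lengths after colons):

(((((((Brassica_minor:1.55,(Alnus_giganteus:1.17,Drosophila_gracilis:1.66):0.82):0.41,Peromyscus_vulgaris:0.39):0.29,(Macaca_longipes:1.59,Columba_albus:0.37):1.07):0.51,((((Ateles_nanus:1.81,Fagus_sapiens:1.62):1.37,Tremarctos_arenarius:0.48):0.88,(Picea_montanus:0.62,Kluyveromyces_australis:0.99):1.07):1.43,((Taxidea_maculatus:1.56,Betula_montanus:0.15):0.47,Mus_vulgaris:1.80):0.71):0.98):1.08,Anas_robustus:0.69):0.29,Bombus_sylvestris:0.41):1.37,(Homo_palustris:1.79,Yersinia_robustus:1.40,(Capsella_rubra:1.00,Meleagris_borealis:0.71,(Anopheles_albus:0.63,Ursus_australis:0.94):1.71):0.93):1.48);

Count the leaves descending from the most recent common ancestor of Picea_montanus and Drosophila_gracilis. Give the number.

14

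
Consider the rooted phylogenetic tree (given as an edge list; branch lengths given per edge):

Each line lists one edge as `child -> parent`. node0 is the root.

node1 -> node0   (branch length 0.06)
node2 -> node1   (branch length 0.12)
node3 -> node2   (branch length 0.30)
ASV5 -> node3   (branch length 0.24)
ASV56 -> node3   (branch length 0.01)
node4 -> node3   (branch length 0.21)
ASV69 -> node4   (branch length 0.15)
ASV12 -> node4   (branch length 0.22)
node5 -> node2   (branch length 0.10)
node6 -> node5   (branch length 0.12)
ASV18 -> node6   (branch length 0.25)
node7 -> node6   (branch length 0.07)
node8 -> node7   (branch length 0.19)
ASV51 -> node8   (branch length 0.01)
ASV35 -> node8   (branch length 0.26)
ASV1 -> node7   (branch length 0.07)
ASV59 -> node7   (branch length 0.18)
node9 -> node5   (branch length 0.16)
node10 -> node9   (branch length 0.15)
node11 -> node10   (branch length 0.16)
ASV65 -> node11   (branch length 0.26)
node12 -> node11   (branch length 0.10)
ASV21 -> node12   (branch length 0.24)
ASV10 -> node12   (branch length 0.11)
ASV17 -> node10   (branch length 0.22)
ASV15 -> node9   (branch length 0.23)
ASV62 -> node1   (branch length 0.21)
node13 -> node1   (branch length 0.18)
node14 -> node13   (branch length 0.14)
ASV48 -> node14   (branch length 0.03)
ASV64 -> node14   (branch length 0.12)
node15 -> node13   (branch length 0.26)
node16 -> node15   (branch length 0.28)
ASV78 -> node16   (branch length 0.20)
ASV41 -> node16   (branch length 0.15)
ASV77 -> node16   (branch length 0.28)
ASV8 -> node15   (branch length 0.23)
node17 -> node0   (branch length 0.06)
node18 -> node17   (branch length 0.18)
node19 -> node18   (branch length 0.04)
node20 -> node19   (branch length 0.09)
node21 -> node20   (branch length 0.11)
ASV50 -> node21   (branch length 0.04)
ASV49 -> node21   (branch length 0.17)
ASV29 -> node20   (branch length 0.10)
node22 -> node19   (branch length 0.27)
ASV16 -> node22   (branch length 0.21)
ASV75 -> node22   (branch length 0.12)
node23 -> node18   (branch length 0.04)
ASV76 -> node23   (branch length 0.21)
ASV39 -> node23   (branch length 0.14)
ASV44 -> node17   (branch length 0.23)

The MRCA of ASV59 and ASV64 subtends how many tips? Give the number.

21

The MRCA of ASV59 and ASV64 is the node subtending (((ASV5,ASV56,(ASV69,ASV12)),((ASV18,((ASV51,ASV35),ASV1,ASV59)),(((ASV65,(ASV21,ASV10)),ASV17),ASV15))),ASV62,((ASV48,ASV64),((ASV78,ASV41,ASV77),ASV8))).
That clade contains 21 terminal taxa: ASV1, ASV10, ASV12, ASV15, ASV17, ASV18, ASV21, ASV35, ASV41, ASV48, ASV5, ASV51, ASV56, ASV59, ASV62, ASV64, ASV65, ASV69, ASV77, ASV78, ASV8.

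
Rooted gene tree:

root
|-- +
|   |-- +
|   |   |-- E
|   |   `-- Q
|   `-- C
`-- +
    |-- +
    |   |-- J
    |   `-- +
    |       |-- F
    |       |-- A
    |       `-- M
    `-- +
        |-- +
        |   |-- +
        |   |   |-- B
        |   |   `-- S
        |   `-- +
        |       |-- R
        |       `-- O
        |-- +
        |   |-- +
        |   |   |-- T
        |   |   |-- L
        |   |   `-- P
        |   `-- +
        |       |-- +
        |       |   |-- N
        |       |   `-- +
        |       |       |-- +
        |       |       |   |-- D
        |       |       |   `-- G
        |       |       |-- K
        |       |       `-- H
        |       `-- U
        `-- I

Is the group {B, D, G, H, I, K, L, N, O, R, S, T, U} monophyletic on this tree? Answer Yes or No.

No

The MRCA of the listed taxa subtends (((B,S),(R,O)),((T,L,P),((N,((D,G),K,H)),U)),I).
That clade also contains P, which is not in the proposed group, so the group is not monophyletic.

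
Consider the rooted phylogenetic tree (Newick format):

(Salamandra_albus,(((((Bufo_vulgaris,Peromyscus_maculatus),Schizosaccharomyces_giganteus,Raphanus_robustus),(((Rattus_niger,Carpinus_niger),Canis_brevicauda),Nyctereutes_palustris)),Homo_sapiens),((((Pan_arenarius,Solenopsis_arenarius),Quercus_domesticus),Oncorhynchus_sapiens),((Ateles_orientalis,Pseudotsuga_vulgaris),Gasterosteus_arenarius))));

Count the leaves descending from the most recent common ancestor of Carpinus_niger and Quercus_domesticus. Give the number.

The MRCA of Carpinus_niger and Quercus_domesticus is the node subtending (((((Bufo_vulgaris,Peromyscus_maculatus),Schizosaccharomyces_giganteus,Raphanus_robustus),(((Rattus_niger,Carpinus_niger),Canis_brevicauda),Nyctereutes_palustris)),Homo_sapiens),((((Pan_arenarius,Solenopsis_arenarius),Quercus_domesticus),Oncorhynchus_sapiens),((Ateles_orientalis,Pseudotsuga_vulgaris),Gasterosteus_arenarius))).
That clade contains 16 terminal taxa: Ateles_orientalis, Bufo_vulgaris, Canis_brevicauda, Carpinus_niger, Gasterosteus_arenarius, Homo_sapiens, Nyctereutes_palustris, Oncorhynchus_sapiens, Pan_arenarius, Peromyscus_maculatus, Pseudotsuga_vulgaris, Quercus_domesticus, Raphanus_robustus, Rattus_niger, Schizosaccharomyces_giganteus, Solenopsis_arenarius.

16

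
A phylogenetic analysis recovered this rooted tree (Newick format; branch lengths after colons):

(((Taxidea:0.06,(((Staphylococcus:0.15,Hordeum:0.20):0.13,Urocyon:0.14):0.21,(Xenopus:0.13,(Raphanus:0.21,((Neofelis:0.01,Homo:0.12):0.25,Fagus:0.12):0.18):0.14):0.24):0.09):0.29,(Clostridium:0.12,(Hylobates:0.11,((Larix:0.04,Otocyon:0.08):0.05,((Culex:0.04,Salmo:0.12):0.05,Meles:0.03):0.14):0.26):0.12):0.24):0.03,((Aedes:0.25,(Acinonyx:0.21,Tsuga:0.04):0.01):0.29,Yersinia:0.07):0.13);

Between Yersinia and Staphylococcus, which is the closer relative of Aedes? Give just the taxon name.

Yersinia

The MRCA of Aedes and Yersinia subtends ((Aedes,(Acinonyx,Tsuga)),Yersinia) (4 taxa).
The MRCA of Aedes and Staphylococcus is the root, subtending the entire tree (20 taxa).
The first is nested inside the second, so Aedes shares a more recent common ancestor with Yersinia.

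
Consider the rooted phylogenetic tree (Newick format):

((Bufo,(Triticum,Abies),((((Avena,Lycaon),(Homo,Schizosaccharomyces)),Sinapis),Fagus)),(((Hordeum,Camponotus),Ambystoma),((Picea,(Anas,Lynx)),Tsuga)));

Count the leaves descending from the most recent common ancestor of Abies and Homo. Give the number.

The MRCA of Abies and Homo is the node subtending (Bufo,(Triticum,Abies),((((Avena,Lycaon),(Homo,Schizosaccharomyces)),Sinapis),Fagus)).
That clade contains 9 terminal taxa: Abies, Avena, Bufo, Fagus, Homo, Lycaon, Schizosaccharomyces, Sinapis, Triticum.

9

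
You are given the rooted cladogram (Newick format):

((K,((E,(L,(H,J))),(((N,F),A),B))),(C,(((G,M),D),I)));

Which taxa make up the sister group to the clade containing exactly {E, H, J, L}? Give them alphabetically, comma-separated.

A, B, F, N

The clade containing exactly {E, H, J, L} attaches to the tree at the node subtending ((E,(L,(H,J))),(((N,F),A),B)).
The other lineage descending from that same node — the sister group — is (((N,F),A),B); its 4 tips in alphabetical order are the answer.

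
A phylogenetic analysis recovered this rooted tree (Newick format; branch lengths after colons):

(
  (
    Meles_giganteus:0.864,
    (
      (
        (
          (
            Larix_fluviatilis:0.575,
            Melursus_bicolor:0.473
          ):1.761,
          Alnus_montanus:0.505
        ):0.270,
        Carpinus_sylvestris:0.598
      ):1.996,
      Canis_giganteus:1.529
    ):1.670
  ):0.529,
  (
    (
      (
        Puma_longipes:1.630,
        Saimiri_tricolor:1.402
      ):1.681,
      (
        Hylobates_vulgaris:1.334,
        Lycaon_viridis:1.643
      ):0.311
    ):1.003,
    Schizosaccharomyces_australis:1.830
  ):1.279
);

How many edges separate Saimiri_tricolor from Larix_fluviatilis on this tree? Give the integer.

10

The MRCA of Saimiri_tricolor and Larix_fluviatilis is the root of the tree.
From Saimiri_tricolor up to that node: 4 branches. From Larix_fluviatilis up to the same node: 6 branches. Total: 4 + 6 = 10.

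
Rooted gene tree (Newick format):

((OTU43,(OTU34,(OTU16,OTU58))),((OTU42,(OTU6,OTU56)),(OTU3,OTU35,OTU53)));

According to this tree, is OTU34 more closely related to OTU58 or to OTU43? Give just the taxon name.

The MRCA of OTU34 and OTU58 subtends (OTU34,(OTU16,OTU58)) (3 taxa).
The MRCA of OTU34 and OTU43 subtends (OTU43,(OTU34,(OTU16,OTU58))) (4 taxa).
The first is nested inside the second, so OTU34 shares a more recent common ancestor with OTU58.

OTU58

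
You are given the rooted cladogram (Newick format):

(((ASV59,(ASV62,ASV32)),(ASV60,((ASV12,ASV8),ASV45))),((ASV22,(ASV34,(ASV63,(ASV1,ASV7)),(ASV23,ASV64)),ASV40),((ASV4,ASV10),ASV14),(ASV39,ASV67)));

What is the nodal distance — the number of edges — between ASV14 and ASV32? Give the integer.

7

The MRCA of ASV14 and ASV32 is the root of the tree.
From ASV14 up to that node: 3 branches. From ASV32 up to the same node: 4 branches. Total: 3 + 4 = 7.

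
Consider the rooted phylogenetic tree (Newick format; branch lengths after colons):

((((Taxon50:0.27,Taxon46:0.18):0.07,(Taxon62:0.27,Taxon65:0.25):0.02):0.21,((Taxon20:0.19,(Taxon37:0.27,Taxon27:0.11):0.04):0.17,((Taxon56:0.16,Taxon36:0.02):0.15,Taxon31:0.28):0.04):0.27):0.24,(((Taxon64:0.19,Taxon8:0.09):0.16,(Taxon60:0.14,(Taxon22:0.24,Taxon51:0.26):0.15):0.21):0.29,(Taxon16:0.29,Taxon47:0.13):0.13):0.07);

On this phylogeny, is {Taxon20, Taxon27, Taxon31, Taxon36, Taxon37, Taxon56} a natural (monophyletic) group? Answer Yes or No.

Yes

The most recent common ancestor of these taxa subtends ((Taxon20,(Taxon37,Taxon27)),((Taxon56,Taxon36),Taxon31)).
That clade has exactly 6 tips — every listed taxon and nothing else — so the group is monophyletic.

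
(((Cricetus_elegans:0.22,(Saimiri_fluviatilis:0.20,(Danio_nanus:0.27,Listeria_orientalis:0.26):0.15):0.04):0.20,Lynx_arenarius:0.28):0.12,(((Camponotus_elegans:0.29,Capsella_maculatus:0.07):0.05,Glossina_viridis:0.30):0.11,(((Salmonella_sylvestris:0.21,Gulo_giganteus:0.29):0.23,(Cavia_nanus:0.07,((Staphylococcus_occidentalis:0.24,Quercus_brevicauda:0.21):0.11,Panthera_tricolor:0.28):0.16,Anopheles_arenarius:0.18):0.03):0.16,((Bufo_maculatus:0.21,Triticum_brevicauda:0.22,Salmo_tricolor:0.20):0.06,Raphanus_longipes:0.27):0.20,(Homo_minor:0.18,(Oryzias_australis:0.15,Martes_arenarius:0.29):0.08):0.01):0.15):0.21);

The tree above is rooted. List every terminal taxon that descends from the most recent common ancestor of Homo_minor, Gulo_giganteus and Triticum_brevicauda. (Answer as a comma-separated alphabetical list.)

Anopheles_arenarius, Bufo_maculatus, Cavia_nanus, Gulo_giganteus, Homo_minor, Martes_arenarius, Oryzias_australis, Panthera_tricolor, Quercus_brevicauda, Raphanus_longipes, Salmo_tricolor, Salmonella_sylvestris, Staphylococcus_occidentalis, Triticum_brevicauda

Tracing Homo_minor: it sits inside (Homo_minor,(Oryzias_australis,Martes_arenarius)).
Tracing Gulo_giganteus: it sits inside (Salmonella_sylvestris,Gulo_giganteus).
Tracing Triticum_brevicauda: it sits inside (Bufo_maculatus,Triticum_brevicauda,Salmo_tricolor).
The smallest clade enclosing all 3 is (((Salmonella_sylvestris,Gulo_giganteus),(Cavia_nanus,((Staphylococcus_occidentalis,Quercus_brevicauda),Panthera_tricolor),Anopheles_arenarius)),((Bufo_maculatus,Triticum_brevicauda,Salmo_tricolor),Raphanus_longipes),(Homo_minor,(Oryzias_australis,Martes_arenarius))); the answer is its 14 terminal taxa in alphabetical order.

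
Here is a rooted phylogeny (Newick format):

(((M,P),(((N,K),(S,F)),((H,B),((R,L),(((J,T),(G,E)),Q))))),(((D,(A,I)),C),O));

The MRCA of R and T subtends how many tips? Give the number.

The MRCA of R and T is the node subtending ((R,L),(((J,T),(G,E)),Q)).
That clade contains 7 terminal taxa: E, G, J, L, Q, R, T.

7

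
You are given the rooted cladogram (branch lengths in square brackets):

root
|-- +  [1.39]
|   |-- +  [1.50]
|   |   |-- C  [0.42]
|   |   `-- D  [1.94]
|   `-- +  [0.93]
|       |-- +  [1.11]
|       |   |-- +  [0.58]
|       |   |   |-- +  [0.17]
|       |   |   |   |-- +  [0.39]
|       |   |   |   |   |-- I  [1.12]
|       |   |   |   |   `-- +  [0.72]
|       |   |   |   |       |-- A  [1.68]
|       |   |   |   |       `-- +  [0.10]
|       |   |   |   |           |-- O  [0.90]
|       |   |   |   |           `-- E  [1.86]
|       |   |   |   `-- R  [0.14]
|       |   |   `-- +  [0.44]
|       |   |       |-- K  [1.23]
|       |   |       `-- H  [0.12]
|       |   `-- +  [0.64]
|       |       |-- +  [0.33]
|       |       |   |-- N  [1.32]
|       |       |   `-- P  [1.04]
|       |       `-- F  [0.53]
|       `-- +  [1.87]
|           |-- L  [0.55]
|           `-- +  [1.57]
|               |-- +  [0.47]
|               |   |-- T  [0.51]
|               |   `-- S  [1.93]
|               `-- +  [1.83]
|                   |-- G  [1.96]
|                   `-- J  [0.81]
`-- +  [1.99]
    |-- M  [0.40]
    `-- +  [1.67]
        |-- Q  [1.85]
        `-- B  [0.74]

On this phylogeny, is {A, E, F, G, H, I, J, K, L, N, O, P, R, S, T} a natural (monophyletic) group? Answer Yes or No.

Yes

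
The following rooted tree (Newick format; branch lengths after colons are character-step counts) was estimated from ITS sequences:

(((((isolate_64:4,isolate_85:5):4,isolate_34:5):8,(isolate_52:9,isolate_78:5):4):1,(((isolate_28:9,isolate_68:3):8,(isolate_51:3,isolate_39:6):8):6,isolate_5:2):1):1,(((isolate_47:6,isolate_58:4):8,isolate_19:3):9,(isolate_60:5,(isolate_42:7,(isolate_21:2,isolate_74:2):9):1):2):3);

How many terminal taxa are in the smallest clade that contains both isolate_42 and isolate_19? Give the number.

7

The MRCA of isolate_42 and isolate_19 is the node subtending (((isolate_47,isolate_58),isolate_19),(isolate_60,(isolate_42,(isolate_21,isolate_74)))).
That clade contains 7 terminal taxa: isolate_19, isolate_21, isolate_42, isolate_47, isolate_58, isolate_60, isolate_74.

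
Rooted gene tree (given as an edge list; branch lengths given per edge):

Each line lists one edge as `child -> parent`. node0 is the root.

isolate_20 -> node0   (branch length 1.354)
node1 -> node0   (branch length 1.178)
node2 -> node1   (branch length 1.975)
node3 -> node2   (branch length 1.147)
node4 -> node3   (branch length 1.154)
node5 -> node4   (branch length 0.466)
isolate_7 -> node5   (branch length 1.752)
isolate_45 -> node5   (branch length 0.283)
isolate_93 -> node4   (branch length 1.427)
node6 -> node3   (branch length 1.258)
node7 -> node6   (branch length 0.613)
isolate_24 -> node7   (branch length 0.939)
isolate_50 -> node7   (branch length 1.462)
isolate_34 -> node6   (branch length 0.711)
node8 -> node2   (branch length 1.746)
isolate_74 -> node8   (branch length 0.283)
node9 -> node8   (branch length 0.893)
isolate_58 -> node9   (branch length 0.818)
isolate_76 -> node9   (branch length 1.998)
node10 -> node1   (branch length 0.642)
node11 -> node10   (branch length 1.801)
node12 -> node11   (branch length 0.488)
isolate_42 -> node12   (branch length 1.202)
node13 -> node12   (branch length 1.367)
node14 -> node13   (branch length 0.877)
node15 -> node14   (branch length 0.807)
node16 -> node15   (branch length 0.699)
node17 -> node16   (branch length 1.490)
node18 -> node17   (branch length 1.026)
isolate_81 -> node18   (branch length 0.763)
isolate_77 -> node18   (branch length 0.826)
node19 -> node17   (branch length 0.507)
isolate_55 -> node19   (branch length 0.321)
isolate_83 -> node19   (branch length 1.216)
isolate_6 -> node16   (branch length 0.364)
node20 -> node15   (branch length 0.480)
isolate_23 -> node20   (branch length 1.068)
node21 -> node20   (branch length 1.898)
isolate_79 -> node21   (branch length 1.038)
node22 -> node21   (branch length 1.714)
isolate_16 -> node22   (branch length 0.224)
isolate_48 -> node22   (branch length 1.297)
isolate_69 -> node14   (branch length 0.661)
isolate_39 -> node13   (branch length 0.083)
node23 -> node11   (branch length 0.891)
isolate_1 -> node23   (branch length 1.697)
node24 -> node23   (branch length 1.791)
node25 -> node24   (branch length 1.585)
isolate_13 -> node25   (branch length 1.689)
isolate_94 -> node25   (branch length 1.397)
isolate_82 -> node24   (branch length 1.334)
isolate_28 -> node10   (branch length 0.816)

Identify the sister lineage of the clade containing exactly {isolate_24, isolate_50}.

The clade containing exactly {isolate_24, isolate_50} attaches to the tree at the node subtending ((isolate_24,isolate_50),isolate_34).
The other lineage descending from that same node — the sister group — is the single tip isolate_34.

isolate_34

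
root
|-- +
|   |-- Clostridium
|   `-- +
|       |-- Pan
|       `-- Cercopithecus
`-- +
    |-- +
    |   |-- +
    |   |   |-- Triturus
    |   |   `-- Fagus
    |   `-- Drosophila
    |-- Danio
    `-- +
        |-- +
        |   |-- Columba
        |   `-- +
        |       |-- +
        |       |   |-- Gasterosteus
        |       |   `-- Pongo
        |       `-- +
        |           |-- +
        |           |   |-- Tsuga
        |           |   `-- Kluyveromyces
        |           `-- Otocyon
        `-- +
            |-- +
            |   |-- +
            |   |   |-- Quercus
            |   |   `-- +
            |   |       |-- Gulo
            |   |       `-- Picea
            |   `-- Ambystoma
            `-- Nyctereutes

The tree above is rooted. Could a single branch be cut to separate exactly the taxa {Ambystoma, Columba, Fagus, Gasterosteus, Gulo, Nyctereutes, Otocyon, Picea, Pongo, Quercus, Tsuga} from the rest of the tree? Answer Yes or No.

The MRCA of the listed taxa subtends (((Triturus,Fagus),Drosophila),Danio,((Columba,((Gasterosteus,Pongo),((Tsuga,Kluyveromyces),Otocyon))),(((Quercus,(Gulo,Picea)),Ambystoma),Nyctereutes))).
That clade also contains Danio, Drosophila, Kluyveromyces, Triturus, which are not in the proposed group, so the group is not monophyletic.

No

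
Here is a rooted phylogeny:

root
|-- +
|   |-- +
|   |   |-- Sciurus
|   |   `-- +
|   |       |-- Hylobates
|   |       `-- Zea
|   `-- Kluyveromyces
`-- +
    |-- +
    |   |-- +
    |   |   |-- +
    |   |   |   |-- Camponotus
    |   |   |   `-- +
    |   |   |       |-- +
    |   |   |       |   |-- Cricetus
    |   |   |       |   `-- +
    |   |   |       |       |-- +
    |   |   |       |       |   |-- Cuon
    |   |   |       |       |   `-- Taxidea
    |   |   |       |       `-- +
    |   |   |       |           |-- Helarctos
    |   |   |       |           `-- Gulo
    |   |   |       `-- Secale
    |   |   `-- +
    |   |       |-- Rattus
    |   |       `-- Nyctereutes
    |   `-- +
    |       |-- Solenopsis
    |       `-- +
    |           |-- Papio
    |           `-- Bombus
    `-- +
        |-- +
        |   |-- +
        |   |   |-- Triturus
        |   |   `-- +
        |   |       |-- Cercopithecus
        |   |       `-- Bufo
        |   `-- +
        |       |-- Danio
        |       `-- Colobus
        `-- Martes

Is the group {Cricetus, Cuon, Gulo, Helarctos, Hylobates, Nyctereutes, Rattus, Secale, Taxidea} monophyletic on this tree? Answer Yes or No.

No

The MRCA of the listed taxa is the root, so the smallest clade containing them is the whole tree.
That clade also contains Bombus, Bufo, Camponotus, Cercopithecus, Colobus, Danio, Kluyveromyces, Martes, Papio, Sciurus, Solenopsis, Triturus, Zea, which are not in the proposed group, so the group is not monophyletic.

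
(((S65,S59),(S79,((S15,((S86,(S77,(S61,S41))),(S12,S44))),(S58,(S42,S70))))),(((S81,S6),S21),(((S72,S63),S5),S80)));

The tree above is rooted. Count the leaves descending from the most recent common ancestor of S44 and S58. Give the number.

The MRCA of S44 and S58 is the node subtending ((S15,((S86,(S77,(S61,S41))),(S12,S44))),(S58,(S42,S70))).
That clade contains 10 terminal taxa: S12, S15, S41, S42, S44, S58, S61, S70, S77, S86.

10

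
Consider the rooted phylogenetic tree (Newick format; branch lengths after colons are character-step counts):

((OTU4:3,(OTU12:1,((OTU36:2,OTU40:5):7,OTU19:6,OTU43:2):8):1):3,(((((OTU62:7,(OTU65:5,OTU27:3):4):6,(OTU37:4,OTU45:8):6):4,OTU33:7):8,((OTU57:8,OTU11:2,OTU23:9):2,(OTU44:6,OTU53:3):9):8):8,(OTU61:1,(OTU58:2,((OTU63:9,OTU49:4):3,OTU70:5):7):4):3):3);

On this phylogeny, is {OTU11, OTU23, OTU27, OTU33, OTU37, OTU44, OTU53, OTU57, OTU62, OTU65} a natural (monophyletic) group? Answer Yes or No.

The MRCA of the listed taxa subtends ((((OTU62,(OTU65,OTU27)),(OTU37,OTU45)),OTU33),((OTU57,OTU11,OTU23),(OTU44,OTU53))).
That clade also contains OTU45, which is not in the proposed group, so the group is not monophyletic.

No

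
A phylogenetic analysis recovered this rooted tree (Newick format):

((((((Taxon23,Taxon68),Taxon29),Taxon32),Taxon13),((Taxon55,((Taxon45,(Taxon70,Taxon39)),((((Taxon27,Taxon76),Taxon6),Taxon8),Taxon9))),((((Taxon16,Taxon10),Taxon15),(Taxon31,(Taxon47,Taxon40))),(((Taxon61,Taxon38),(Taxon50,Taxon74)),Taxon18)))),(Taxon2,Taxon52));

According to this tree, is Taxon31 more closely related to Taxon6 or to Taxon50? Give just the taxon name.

The MRCA of Taxon31 and Taxon50 subtends ((((Taxon16,Taxon10),Taxon15),(Taxon31,(Taxon47,Taxon40))),(((Taxon61,Taxon38),(Taxon50,Taxon74)),Taxon18)) (11 taxa).
The MRCA of Taxon31 and Taxon6 subtends ((Taxon55,((Taxon45,(Taxon70,Taxon39)),((((Taxon27,Taxon76),Taxon6),Taxon8),Taxon9))),((((Taxon16,Taxon10),Taxon15),(Taxon31,(Taxon47,Taxon40))),(((Taxon61,Taxon38),(Taxon50,Taxon74)),Taxon18))) (20 taxa).
The first is nested inside the second, so Taxon31 shares a more recent common ancestor with Taxon50.

Taxon50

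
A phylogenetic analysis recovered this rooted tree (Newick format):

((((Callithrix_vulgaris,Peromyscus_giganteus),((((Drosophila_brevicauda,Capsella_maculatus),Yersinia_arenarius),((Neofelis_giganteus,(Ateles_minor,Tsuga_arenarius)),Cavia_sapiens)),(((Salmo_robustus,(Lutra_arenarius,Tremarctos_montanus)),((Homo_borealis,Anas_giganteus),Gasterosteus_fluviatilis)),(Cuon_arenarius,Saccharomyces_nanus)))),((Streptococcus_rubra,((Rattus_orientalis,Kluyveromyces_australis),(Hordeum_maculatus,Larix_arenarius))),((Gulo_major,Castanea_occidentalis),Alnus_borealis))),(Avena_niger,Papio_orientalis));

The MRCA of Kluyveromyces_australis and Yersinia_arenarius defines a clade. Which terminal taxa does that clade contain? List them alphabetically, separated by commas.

Alnus_borealis, Anas_giganteus, Ateles_minor, Callithrix_vulgaris, Capsella_maculatus, Castanea_occidentalis, Cavia_sapiens, Cuon_arenarius, Drosophila_brevicauda, Gasterosteus_fluviatilis, Gulo_major, Homo_borealis, Hordeum_maculatus, Kluyveromyces_australis, Larix_arenarius, Lutra_arenarius, Neofelis_giganteus, Peromyscus_giganteus, Rattus_orientalis, Saccharomyces_nanus, Salmo_robustus, Streptococcus_rubra, Tremarctos_montanus, Tsuga_arenarius, Yersinia_arenarius

Tracing Kluyveromyces_australis: it sits inside (Rattus_orientalis,Kluyveromyces_australis).
Tracing Yersinia_arenarius: it sits inside ((Drosophila_brevicauda,Capsella_maculatus),Yersinia_arenarius).
The smallest clade enclosing both is (((Callithrix_vulgaris,Peromyscus_giganteus),((((Drosophila_brevicauda,Capsella_maculatus),Yersinia_arenarius),((Neofelis_giganteus,(Ateles_minor,Tsuga_arenarius)),Cavia_sapiens)),(((Salmo_robustus,(Lutra_arenarius,Tremarctos_montanus)),((Homo_borealis,Anas_giganteus),Gasterosteus_fluviatilis)),(Cuon_arenarius,Saccharomyces_nanus)))),((Streptococcus_rubra,((Rattus_orientalis,Kluyveromyces_australis),(Hordeum_maculatus,Larix_arenarius))),((Gulo_major,Castanea_occidentalis),Alnus_borealis))); the answer is its 25 terminal taxa in alphabetical order.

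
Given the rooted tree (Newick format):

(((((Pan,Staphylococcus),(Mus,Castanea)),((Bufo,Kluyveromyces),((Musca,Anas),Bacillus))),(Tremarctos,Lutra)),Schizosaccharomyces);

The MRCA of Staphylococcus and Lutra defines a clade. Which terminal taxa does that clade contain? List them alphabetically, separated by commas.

Anas, Bacillus, Bufo, Castanea, Kluyveromyces, Lutra, Mus, Musca, Pan, Staphylococcus, Tremarctos

Tracing Staphylococcus: it sits inside (Pan,Staphylococcus).
Tracing Lutra: it sits inside (Tremarctos,Lutra).
The smallest clade enclosing both is ((((Pan,Staphylococcus),(Mus,Castanea)),((Bufo,Kluyveromyces),((Musca,Anas),Bacillus))),(Tremarctos,Lutra)); the answer is its 11 terminal taxa in alphabetical order.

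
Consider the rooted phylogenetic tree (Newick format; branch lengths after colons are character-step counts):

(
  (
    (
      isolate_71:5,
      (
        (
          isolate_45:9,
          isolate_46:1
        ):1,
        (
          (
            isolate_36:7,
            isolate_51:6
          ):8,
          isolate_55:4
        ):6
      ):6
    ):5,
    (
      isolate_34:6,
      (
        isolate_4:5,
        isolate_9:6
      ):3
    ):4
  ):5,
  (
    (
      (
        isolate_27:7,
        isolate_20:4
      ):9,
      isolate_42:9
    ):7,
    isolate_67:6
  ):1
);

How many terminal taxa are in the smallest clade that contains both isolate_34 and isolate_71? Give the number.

The MRCA of isolate_34 and isolate_71 is the node subtending ((isolate_71,((isolate_45,isolate_46),((isolate_36,isolate_51),isolate_55))),(isolate_34,(isolate_4,isolate_9))).
That clade contains 9 terminal taxa: isolate_34, isolate_36, isolate_4, isolate_45, isolate_46, isolate_51, isolate_55, isolate_71, isolate_9.

9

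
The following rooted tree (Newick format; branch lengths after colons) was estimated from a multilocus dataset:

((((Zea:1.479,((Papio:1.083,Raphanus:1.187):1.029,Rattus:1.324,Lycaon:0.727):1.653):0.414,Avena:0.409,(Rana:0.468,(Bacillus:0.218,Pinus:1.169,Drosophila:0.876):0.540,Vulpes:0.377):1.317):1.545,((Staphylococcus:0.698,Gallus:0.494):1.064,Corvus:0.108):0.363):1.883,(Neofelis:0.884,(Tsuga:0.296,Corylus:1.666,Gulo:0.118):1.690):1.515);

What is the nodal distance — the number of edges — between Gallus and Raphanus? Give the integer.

8

The MRCA of Gallus and Raphanus is the node subtending (((Zea,((Papio,Raphanus),Rattus,Lycaon)),Avena,(Rana,(Bacillus,Pinus,Drosophila),Vulpes)),((Staphylococcus,Gallus),Corvus)).
From Gallus up to that node: 3 branches. From Raphanus up to the same node: 5 branches. Total: 3 + 5 = 8.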